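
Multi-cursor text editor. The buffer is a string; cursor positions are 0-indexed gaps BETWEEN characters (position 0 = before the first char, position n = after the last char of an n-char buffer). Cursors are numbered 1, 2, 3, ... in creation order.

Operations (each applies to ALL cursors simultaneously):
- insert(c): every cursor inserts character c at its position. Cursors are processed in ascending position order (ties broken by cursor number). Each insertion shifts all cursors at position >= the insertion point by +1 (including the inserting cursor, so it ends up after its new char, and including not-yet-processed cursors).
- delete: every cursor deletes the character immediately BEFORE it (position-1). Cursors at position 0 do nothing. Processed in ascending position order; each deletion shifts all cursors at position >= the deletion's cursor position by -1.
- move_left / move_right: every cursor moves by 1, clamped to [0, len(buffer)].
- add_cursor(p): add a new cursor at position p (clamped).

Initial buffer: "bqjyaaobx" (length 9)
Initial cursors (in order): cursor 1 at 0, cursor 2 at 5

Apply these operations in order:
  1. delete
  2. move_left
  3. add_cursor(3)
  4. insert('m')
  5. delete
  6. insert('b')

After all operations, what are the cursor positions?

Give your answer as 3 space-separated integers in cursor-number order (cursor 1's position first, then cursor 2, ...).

After op 1 (delete): buffer="bqjyaobx" (len 8), cursors c1@0 c2@4, authorship ........
After op 2 (move_left): buffer="bqjyaobx" (len 8), cursors c1@0 c2@3, authorship ........
After op 3 (add_cursor(3)): buffer="bqjyaobx" (len 8), cursors c1@0 c2@3 c3@3, authorship ........
After op 4 (insert('m')): buffer="mbqjmmyaobx" (len 11), cursors c1@1 c2@6 c3@6, authorship 1...23.....
After op 5 (delete): buffer="bqjyaobx" (len 8), cursors c1@0 c2@3 c3@3, authorship ........
After op 6 (insert('b')): buffer="bbqjbbyaobx" (len 11), cursors c1@1 c2@6 c3@6, authorship 1...23.....

Answer: 1 6 6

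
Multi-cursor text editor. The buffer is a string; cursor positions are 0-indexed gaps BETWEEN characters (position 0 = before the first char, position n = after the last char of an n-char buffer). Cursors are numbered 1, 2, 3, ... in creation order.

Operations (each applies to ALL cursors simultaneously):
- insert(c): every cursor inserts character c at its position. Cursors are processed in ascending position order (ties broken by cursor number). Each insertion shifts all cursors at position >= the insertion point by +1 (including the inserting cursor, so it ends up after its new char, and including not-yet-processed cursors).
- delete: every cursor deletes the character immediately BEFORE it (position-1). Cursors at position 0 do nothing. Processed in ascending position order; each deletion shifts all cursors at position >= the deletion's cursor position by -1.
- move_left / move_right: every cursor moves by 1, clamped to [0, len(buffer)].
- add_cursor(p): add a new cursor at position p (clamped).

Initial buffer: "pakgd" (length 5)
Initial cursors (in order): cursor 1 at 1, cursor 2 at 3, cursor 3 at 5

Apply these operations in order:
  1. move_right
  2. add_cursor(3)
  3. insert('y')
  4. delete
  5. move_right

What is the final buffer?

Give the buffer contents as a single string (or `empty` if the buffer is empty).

Answer: pakgd

Derivation:
After op 1 (move_right): buffer="pakgd" (len 5), cursors c1@2 c2@4 c3@5, authorship .....
After op 2 (add_cursor(3)): buffer="pakgd" (len 5), cursors c1@2 c4@3 c2@4 c3@5, authorship .....
After op 3 (insert('y')): buffer="paykygydy" (len 9), cursors c1@3 c4@5 c2@7 c3@9, authorship ..1.4.2.3
After op 4 (delete): buffer="pakgd" (len 5), cursors c1@2 c4@3 c2@4 c3@5, authorship .....
After op 5 (move_right): buffer="pakgd" (len 5), cursors c1@3 c4@4 c2@5 c3@5, authorship .....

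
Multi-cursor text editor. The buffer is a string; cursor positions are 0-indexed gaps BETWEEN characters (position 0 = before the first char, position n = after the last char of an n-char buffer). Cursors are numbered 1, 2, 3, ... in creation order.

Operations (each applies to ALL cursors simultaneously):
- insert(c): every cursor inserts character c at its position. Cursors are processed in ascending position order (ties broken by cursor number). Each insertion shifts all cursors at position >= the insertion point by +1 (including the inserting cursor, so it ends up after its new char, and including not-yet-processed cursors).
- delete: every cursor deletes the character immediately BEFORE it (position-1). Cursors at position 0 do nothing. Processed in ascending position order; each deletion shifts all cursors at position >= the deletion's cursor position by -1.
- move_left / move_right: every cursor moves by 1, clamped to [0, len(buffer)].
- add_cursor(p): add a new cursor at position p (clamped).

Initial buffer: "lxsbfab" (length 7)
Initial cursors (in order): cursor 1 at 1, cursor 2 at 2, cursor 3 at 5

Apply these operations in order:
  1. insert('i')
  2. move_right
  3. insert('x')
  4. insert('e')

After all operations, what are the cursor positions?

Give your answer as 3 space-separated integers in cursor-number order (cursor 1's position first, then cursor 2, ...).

After op 1 (insert('i')): buffer="lixisbfiab" (len 10), cursors c1@2 c2@4 c3@8, authorship .1.2...3..
After op 2 (move_right): buffer="lixisbfiab" (len 10), cursors c1@3 c2@5 c3@9, authorship .1.2...3..
After op 3 (insert('x')): buffer="lixxisxbfiaxb" (len 13), cursors c1@4 c2@7 c3@12, authorship .1.12.2..3.3.
After op 4 (insert('e')): buffer="lixxeisxebfiaxeb" (len 16), cursors c1@5 c2@9 c3@15, authorship .1.112.22..3.33.

Answer: 5 9 15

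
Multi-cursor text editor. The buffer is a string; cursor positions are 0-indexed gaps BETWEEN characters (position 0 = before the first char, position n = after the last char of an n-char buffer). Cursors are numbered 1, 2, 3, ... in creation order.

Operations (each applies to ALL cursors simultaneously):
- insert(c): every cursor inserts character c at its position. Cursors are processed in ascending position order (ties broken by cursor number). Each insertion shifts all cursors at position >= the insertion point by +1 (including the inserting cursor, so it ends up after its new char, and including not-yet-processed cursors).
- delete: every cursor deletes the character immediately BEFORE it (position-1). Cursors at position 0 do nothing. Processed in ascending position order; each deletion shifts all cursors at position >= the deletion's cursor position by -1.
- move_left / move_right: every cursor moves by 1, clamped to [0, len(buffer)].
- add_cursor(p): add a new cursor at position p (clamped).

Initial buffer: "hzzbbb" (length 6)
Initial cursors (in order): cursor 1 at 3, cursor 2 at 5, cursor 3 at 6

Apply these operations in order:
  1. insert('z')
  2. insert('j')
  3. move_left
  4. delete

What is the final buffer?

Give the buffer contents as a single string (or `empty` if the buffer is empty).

After op 1 (insert('z')): buffer="hzzzbbzbz" (len 9), cursors c1@4 c2@7 c3@9, authorship ...1..2.3
After op 2 (insert('j')): buffer="hzzzjbbzjbzj" (len 12), cursors c1@5 c2@9 c3@12, authorship ...11..22.33
After op 3 (move_left): buffer="hzzzjbbzjbzj" (len 12), cursors c1@4 c2@8 c3@11, authorship ...11..22.33
After op 4 (delete): buffer="hzzjbbjbj" (len 9), cursors c1@3 c2@6 c3@8, authorship ...1..2.3

Answer: hzzjbbjbj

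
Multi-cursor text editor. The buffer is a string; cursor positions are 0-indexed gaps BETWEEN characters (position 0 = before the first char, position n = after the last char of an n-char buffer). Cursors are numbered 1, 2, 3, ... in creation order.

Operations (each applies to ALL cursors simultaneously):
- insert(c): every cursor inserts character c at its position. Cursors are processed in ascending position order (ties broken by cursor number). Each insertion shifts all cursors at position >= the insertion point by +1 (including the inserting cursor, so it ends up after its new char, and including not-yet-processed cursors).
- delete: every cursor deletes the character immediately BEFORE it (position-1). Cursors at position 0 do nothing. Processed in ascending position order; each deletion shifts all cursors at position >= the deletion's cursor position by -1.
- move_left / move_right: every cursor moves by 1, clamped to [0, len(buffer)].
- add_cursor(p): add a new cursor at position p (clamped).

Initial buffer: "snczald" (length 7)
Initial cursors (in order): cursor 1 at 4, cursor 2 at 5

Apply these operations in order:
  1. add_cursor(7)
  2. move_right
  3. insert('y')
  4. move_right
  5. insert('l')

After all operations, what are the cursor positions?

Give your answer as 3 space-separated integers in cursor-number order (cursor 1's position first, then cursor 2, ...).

After op 1 (add_cursor(7)): buffer="snczald" (len 7), cursors c1@4 c2@5 c3@7, authorship .......
After op 2 (move_right): buffer="snczald" (len 7), cursors c1@5 c2@6 c3@7, authorship .......
After op 3 (insert('y')): buffer="snczaylydy" (len 10), cursors c1@6 c2@8 c3@10, authorship .....1.2.3
After op 4 (move_right): buffer="snczaylydy" (len 10), cursors c1@7 c2@9 c3@10, authorship .....1.2.3
After op 5 (insert('l')): buffer="snczayllydlyl" (len 13), cursors c1@8 c2@11 c3@13, authorship .....1.12.233

Answer: 8 11 13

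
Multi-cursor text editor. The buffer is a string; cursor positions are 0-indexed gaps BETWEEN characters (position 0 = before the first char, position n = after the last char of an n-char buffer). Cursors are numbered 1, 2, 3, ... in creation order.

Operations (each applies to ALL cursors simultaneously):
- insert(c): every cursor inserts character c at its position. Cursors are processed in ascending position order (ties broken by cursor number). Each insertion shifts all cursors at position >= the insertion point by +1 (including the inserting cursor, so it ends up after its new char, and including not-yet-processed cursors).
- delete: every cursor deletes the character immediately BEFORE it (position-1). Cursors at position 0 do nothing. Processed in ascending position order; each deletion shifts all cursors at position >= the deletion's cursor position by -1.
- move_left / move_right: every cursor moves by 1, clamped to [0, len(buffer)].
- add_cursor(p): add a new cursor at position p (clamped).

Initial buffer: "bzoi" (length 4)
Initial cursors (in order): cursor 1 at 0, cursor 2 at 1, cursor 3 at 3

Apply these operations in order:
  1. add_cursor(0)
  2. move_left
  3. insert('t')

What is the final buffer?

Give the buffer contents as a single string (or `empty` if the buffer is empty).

After op 1 (add_cursor(0)): buffer="bzoi" (len 4), cursors c1@0 c4@0 c2@1 c3@3, authorship ....
After op 2 (move_left): buffer="bzoi" (len 4), cursors c1@0 c2@0 c4@0 c3@2, authorship ....
After op 3 (insert('t')): buffer="tttbztoi" (len 8), cursors c1@3 c2@3 c4@3 c3@6, authorship 124..3..

Answer: tttbztoi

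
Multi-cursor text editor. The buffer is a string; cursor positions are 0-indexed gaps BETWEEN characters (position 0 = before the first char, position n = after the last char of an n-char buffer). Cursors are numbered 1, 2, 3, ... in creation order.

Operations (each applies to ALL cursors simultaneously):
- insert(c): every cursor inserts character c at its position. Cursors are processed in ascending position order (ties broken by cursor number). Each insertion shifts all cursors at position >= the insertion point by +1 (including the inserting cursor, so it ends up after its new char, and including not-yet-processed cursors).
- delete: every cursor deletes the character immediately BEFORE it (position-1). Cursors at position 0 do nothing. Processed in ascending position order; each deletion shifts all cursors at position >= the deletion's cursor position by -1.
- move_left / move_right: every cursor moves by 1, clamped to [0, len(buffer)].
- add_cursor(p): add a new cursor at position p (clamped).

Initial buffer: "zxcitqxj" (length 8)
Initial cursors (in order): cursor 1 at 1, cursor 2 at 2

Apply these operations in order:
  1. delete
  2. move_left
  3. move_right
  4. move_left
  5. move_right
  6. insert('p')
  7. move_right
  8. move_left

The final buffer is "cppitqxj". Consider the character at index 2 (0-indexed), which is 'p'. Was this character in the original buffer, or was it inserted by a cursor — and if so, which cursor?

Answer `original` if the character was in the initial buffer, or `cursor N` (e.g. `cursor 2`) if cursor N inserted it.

After op 1 (delete): buffer="citqxj" (len 6), cursors c1@0 c2@0, authorship ......
After op 2 (move_left): buffer="citqxj" (len 6), cursors c1@0 c2@0, authorship ......
After op 3 (move_right): buffer="citqxj" (len 6), cursors c1@1 c2@1, authorship ......
After op 4 (move_left): buffer="citqxj" (len 6), cursors c1@0 c2@0, authorship ......
After op 5 (move_right): buffer="citqxj" (len 6), cursors c1@1 c2@1, authorship ......
After op 6 (insert('p')): buffer="cppitqxj" (len 8), cursors c1@3 c2@3, authorship .12.....
After op 7 (move_right): buffer="cppitqxj" (len 8), cursors c1@4 c2@4, authorship .12.....
After op 8 (move_left): buffer="cppitqxj" (len 8), cursors c1@3 c2@3, authorship .12.....
Authorship (.=original, N=cursor N): . 1 2 . . . . .
Index 2: author = 2

Answer: cursor 2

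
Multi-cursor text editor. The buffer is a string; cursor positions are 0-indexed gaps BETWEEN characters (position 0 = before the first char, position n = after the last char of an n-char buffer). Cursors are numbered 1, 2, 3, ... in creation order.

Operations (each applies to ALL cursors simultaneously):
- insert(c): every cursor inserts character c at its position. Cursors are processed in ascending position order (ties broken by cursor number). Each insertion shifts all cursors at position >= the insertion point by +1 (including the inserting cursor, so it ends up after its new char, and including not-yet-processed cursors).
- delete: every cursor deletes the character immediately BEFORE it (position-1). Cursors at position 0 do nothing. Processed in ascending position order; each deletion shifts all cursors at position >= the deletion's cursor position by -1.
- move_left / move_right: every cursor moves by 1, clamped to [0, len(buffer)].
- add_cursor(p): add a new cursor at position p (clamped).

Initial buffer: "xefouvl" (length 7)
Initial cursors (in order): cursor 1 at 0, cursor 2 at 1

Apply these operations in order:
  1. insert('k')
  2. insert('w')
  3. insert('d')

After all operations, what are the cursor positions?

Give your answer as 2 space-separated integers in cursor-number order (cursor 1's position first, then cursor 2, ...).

Answer: 3 7

Derivation:
After op 1 (insert('k')): buffer="kxkefouvl" (len 9), cursors c1@1 c2@3, authorship 1.2......
After op 2 (insert('w')): buffer="kwxkwefouvl" (len 11), cursors c1@2 c2@5, authorship 11.22......
After op 3 (insert('d')): buffer="kwdxkwdefouvl" (len 13), cursors c1@3 c2@7, authorship 111.222......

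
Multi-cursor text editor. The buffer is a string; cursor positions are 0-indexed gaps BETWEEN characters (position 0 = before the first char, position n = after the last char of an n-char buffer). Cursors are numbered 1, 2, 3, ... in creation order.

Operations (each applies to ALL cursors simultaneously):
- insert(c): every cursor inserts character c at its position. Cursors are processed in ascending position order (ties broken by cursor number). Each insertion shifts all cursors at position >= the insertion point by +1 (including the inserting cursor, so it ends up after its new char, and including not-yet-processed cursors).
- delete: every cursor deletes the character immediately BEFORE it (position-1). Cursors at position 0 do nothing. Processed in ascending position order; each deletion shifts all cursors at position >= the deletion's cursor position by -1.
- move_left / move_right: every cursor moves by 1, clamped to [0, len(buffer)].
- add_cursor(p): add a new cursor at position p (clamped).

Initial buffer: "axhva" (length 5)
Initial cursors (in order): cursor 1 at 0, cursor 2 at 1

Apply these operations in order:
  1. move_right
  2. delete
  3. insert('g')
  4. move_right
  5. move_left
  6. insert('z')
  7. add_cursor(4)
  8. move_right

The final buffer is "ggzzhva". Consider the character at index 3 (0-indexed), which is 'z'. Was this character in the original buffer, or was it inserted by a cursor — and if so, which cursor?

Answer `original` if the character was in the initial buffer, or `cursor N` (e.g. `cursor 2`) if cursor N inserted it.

Answer: cursor 2

Derivation:
After op 1 (move_right): buffer="axhva" (len 5), cursors c1@1 c2@2, authorship .....
After op 2 (delete): buffer="hva" (len 3), cursors c1@0 c2@0, authorship ...
After op 3 (insert('g')): buffer="gghva" (len 5), cursors c1@2 c2@2, authorship 12...
After op 4 (move_right): buffer="gghva" (len 5), cursors c1@3 c2@3, authorship 12...
After op 5 (move_left): buffer="gghva" (len 5), cursors c1@2 c2@2, authorship 12...
After op 6 (insert('z')): buffer="ggzzhva" (len 7), cursors c1@4 c2@4, authorship 1212...
After op 7 (add_cursor(4)): buffer="ggzzhva" (len 7), cursors c1@4 c2@4 c3@4, authorship 1212...
After op 8 (move_right): buffer="ggzzhva" (len 7), cursors c1@5 c2@5 c3@5, authorship 1212...
Authorship (.=original, N=cursor N): 1 2 1 2 . . .
Index 3: author = 2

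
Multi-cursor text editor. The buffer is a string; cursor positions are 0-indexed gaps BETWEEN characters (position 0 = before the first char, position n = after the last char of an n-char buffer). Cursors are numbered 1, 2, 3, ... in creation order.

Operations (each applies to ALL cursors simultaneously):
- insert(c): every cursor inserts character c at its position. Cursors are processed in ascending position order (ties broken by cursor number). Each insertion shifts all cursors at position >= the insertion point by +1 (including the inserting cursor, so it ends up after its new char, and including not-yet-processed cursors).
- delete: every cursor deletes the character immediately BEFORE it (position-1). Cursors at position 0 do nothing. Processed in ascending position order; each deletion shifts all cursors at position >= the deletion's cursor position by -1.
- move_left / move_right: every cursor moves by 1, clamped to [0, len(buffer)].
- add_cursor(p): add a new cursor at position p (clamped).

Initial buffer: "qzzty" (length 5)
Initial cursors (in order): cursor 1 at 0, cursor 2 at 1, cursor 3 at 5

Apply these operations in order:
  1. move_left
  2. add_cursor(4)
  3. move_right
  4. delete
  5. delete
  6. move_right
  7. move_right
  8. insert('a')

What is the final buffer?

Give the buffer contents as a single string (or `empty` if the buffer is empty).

Answer: aaaa

Derivation:
After op 1 (move_left): buffer="qzzty" (len 5), cursors c1@0 c2@0 c3@4, authorship .....
After op 2 (add_cursor(4)): buffer="qzzty" (len 5), cursors c1@0 c2@0 c3@4 c4@4, authorship .....
After op 3 (move_right): buffer="qzzty" (len 5), cursors c1@1 c2@1 c3@5 c4@5, authorship .....
After op 4 (delete): buffer="zz" (len 2), cursors c1@0 c2@0 c3@2 c4@2, authorship ..
After op 5 (delete): buffer="" (len 0), cursors c1@0 c2@0 c3@0 c4@0, authorship 
After op 6 (move_right): buffer="" (len 0), cursors c1@0 c2@0 c3@0 c4@0, authorship 
After op 7 (move_right): buffer="" (len 0), cursors c1@0 c2@0 c3@0 c4@0, authorship 
After op 8 (insert('a')): buffer="aaaa" (len 4), cursors c1@4 c2@4 c3@4 c4@4, authorship 1234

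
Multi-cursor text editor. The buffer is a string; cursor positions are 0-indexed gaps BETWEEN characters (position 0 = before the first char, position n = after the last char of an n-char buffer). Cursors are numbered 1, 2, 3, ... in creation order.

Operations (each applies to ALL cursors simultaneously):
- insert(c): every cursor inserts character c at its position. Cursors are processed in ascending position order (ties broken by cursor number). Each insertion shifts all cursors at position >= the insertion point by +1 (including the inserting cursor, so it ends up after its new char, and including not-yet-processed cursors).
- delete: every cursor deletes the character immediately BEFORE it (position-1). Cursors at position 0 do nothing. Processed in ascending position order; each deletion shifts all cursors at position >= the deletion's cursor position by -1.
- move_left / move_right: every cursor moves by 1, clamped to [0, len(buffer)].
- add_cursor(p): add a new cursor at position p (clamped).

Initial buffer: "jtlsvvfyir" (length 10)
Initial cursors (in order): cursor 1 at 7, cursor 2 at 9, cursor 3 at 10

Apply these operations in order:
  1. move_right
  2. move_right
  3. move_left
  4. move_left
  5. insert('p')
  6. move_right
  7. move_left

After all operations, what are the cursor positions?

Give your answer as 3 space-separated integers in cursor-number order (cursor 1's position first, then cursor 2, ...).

Answer: 8 11 11

Derivation:
After op 1 (move_right): buffer="jtlsvvfyir" (len 10), cursors c1@8 c2@10 c3@10, authorship ..........
After op 2 (move_right): buffer="jtlsvvfyir" (len 10), cursors c1@9 c2@10 c3@10, authorship ..........
After op 3 (move_left): buffer="jtlsvvfyir" (len 10), cursors c1@8 c2@9 c3@9, authorship ..........
After op 4 (move_left): buffer="jtlsvvfyir" (len 10), cursors c1@7 c2@8 c3@8, authorship ..........
After op 5 (insert('p')): buffer="jtlsvvfpyppir" (len 13), cursors c1@8 c2@11 c3@11, authorship .......1.23..
After op 6 (move_right): buffer="jtlsvvfpyppir" (len 13), cursors c1@9 c2@12 c3@12, authorship .......1.23..
After op 7 (move_left): buffer="jtlsvvfpyppir" (len 13), cursors c1@8 c2@11 c3@11, authorship .......1.23..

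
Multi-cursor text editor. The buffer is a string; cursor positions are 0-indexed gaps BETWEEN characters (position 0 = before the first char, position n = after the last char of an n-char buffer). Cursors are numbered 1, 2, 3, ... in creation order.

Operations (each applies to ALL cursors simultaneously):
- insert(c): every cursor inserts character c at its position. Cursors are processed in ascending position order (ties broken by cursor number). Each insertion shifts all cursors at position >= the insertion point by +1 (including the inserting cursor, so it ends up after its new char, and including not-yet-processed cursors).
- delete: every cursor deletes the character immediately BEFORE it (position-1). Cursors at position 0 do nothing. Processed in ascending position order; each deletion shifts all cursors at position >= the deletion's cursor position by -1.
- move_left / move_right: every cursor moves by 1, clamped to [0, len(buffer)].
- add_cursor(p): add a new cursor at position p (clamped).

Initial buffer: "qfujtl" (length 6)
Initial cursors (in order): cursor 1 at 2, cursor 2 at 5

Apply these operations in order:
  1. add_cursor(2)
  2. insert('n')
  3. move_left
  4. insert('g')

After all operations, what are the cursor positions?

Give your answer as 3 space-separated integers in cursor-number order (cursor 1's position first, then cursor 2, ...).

Answer: 5 10 5

Derivation:
After op 1 (add_cursor(2)): buffer="qfujtl" (len 6), cursors c1@2 c3@2 c2@5, authorship ......
After op 2 (insert('n')): buffer="qfnnujtnl" (len 9), cursors c1@4 c3@4 c2@8, authorship ..13...2.
After op 3 (move_left): buffer="qfnnujtnl" (len 9), cursors c1@3 c3@3 c2@7, authorship ..13...2.
After op 4 (insert('g')): buffer="qfnggnujtgnl" (len 12), cursors c1@5 c3@5 c2@10, authorship ..1133...22.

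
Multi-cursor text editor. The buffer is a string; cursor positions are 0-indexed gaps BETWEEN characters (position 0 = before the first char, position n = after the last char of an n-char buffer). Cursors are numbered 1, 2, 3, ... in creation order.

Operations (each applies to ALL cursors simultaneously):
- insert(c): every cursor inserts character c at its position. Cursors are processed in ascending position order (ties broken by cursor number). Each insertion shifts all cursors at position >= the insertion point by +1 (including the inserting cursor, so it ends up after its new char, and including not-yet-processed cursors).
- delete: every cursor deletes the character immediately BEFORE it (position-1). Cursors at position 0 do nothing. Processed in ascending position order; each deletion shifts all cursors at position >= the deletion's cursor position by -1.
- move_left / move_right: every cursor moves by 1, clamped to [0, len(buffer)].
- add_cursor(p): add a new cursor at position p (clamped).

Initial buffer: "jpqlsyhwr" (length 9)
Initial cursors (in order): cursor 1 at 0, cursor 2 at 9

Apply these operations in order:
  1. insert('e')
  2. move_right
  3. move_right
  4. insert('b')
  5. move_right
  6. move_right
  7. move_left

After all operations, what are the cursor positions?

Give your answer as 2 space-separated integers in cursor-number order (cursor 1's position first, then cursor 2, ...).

Answer: 5 12

Derivation:
After op 1 (insert('e')): buffer="ejpqlsyhwre" (len 11), cursors c1@1 c2@11, authorship 1.........2
After op 2 (move_right): buffer="ejpqlsyhwre" (len 11), cursors c1@2 c2@11, authorship 1.........2
After op 3 (move_right): buffer="ejpqlsyhwre" (len 11), cursors c1@3 c2@11, authorship 1.........2
After op 4 (insert('b')): buffer="ejpbqlsyhwreb" (len 13), cursors c1@4 c2@13, authorship 1..1.......22
After op 5 (move_right): buffer="ejpbqlsyhwreb" (len 13), cursors c1@5 c2@13, authorship 1..1.......22
After op 6 (move_right): buffer="ejpbqlsyhwreb" (len 13), cursors c1@6 c2@13, authorship 1..1.......22
After op 7 (move_left): buffer="ejpbqlsyhwreb" (len 13), cursors c1@5 c2@12, authorship 1..1.......22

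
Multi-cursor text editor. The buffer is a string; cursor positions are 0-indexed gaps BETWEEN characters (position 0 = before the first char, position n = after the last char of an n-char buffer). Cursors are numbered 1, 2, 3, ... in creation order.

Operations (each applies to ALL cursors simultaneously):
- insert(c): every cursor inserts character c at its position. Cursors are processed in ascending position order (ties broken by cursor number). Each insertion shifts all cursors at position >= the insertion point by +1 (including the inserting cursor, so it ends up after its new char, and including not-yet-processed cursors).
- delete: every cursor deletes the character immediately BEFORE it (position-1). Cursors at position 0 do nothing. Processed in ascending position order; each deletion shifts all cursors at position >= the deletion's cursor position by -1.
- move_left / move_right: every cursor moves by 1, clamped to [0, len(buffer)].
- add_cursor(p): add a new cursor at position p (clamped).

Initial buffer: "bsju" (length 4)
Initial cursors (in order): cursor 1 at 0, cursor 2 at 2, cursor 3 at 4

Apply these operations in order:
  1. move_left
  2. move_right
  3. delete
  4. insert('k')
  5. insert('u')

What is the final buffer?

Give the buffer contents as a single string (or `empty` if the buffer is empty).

After op 1 (move_left): buffer="bsju" (len 4), cursors c1@0 c2@1 c3@3, authorship ....
After op 2 (move_right): buffer="bsju" (len 4), cursors c1@1 c2@2 c3@4, authorship ....
After op 3 (delete): buffer="j" (len 1), cursors c1@0 c2@0 c3@1, authorship .
After op 4 (insert('k')): buffer="kkjk" (len 4), cursors c1@2 c2@2 c3@4, authorship 12.3
After op 5 (insert('u')): buffer="kkuujku" (len 7), cursors c1@4 c2@4 c3@7, authorship 1212.33

Answer: kkuujku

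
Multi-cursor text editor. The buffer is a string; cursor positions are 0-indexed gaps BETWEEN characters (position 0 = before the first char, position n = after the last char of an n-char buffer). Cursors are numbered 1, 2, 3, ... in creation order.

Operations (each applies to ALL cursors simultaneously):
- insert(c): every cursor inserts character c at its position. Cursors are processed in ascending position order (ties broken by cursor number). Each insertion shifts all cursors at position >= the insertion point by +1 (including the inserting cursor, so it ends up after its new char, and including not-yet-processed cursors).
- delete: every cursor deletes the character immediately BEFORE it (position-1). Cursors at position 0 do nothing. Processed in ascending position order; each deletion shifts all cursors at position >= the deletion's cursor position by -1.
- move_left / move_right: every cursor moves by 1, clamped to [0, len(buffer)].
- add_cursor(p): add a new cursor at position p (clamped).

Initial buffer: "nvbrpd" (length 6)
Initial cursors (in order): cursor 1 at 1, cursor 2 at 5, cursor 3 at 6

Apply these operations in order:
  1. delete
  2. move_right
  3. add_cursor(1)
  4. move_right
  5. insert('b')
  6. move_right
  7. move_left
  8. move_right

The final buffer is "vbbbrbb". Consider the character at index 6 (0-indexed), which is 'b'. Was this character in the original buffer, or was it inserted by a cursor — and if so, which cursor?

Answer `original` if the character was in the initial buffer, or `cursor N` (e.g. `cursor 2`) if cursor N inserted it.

After op 1 (delete): buffer="vbr" (len 3), cursors c1@0 c2@3 c3@3, authorship ...
After op 2 (move_right): buffer="vbr" (len 3), cursors c1@1 c2@3 c3@3, authorship ...
After op 3 (add_cursor(1)): buffer="vbr" (len 3), cursors c1@1 c4@1 c2@3 c3@3, authorship ...
After op 4 (move_right): buffer="vbr" (len 3), cursors c1@2 c4@2 c2@3 c3@3, authorship ...
After op 5 (insert('b')): buffer="vbbbrbb" (len 7), cursors c1@4 c4@4 c2@7 c3@7, authorship ..14.23
After op 6 (move_right): buffer="vbbbrbb" (len 7), cursors c1@5 c4@5 c2@7 c3@7, authorship ..14.23
After op 7 (move_left): buffer="vbbbrbb" (len 7), cursors c1@4 c4@4 c2@6 c3@6, authorship ..14.23
After op 8 (move_right): buffer="vbbbrbb" (len 7), cursors c1@5 c4@5 c2@7 c3@7, authorship ..14.23
Authorship (.=original, N=cursor N): . . 1 4 . 2 3
Index 6: author = 3

Answer: cursor 3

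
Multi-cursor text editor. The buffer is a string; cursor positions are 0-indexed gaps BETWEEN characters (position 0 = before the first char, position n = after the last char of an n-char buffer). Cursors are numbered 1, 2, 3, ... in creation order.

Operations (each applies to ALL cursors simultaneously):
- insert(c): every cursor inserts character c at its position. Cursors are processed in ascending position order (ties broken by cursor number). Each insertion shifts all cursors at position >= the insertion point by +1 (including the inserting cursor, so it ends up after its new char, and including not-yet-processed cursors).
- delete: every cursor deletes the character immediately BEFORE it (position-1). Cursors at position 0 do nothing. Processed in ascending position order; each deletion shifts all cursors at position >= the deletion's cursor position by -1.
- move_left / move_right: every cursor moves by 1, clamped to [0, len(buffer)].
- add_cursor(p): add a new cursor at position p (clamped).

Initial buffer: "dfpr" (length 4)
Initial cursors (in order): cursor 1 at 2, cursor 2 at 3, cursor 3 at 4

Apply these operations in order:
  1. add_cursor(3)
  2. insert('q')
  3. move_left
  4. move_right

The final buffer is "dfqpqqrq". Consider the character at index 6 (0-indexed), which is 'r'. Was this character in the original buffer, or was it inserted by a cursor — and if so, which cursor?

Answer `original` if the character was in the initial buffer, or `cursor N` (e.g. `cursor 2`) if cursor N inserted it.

Answer: original

Derivation:
After op 1 (add_cursor(3)): buffer="dfpr" (len 4), cursors c1@2 c2@3 c4@3 c3@4, authorship ....
After op 2 (insert('q')): buffer="dfqpqqrq" (len 8), cursors c1@3 c2@6 c4@6 c3@8, authorship ..1.24.3
After op 3 (move_left): buffer="dfqpqqrq" (len 8), cursors c1@2 c2@5 c4@5 c3@7, authorship ..1.24.3
After op 4 (move_right): buffer="dfqpqqrq" (len 8), cursors c1@3 c2@6 c4@6 c3@8, authorship ..1.24.3
Authorship (.=original, N=cursor N): . . 1 . 2 4 . 3
Index 6: author = original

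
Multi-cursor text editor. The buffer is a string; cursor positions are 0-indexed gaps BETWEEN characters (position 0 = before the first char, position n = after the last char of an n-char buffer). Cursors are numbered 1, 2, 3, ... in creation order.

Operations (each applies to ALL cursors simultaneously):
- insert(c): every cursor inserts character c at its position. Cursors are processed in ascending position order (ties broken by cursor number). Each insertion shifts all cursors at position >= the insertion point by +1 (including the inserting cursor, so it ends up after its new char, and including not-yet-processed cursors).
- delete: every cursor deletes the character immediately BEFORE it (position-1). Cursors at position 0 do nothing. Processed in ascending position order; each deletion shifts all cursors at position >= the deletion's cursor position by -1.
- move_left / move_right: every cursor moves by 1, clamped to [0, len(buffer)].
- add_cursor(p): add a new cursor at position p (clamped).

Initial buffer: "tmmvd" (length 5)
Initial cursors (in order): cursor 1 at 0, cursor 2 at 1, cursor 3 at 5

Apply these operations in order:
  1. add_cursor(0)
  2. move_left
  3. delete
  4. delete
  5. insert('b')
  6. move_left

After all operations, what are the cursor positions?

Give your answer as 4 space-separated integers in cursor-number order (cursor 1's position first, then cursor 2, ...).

Answer: 2 2 5 2

Derivation:
After op 1 (add_cursor(0)): buffer="tmmvd" (len 5), cursors c1@0 c4@0 c2@1 c3@5, authorship .....
After op 2 (move_left): buffer="tmmvd" (len 5), cursors c1@0 c2@0 c4@0 c3@4, authorship .....
After op 3 (delete): buffer="tmmd" (len 4), cursors c1@0 c2@0 c4@0 c3@3, authorship ....
After op 4 (delete): buffer="tmd" (len 3), cursors c1@0 c2@0 c4@0 c3@2, authorship ...
After op 5 (insert('b')): buffer="bbbtmbd" (len 7), cursors c1@3 c2@3 c4@3 c3@6, authorship 124..3.
After op 6 (move_left): buffer="bbbtmbd" (len 7), cursors c1@2 c2@2 c4@2 c3@5, authorship 124..3.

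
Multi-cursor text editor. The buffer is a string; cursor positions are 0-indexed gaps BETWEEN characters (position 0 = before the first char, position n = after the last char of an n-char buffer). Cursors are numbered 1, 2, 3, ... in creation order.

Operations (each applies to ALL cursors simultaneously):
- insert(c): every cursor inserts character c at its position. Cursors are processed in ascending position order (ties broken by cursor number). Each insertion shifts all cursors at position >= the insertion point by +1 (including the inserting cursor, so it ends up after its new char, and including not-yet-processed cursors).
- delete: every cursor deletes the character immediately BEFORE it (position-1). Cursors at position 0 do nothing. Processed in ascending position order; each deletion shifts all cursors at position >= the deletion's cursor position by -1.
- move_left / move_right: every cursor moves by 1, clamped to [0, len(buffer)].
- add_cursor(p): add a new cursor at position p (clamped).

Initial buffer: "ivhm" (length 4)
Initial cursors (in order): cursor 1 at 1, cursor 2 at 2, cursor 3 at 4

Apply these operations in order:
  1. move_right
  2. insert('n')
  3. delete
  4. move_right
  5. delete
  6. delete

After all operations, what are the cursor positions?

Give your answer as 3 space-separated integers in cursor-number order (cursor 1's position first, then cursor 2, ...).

Answer: 0 0 0

Derivation:
After op 1 (move_right): buffer="ivhm" (len 4), cursors c1@2 c2@3 c3@4, authorship ....
After op 2 (insert('n')): buffer="ivnhnmn" (len 7), cursors c1@3 c2@5 c3@7, authorship ..1.2.3
After op 3 (delete): buffer="ivhm" (len 4), cursors c1@2 c2@3 c3@4, authorship ....
After op 4 (move_right): buffer="ivhm" (len 4), cursors c1@3 c2@4 c3@4, authorship ....
After op 5 (delete): buffer="i" (len 1), cursors c1@1 c2@1 c3@1, authorship .
After op 6 (delete): buffer="" (len 0), cursors c1@0 c2@0 c3@0, authorship 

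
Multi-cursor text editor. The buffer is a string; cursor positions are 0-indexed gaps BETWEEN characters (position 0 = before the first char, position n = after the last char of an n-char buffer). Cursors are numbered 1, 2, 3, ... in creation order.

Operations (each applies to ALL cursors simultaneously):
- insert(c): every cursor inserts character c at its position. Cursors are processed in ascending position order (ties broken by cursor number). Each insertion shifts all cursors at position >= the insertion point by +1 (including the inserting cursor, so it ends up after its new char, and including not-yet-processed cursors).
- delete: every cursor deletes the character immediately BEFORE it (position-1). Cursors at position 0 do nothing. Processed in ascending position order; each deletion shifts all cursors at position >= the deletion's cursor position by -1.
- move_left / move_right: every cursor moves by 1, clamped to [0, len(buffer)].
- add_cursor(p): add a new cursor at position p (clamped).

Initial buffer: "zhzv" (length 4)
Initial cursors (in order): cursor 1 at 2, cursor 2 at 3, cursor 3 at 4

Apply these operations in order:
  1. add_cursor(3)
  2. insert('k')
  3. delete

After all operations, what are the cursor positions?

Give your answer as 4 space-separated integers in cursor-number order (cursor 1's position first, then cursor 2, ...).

After op 1 (add_cursor(3)): buffer="zhzv" (len 4), cursors c1@2 c2@3 c4@3 c3@4, authorship ....
After op 2 (insert('k')): buffer="zhkzkkvk" (len 8), cursors c1@3 c2@6 c4@6 c3@8, authorship ..1.24.3
After op 3 (delete): buffer="zhzv" (len 4), cursors c1@2 c2@3 c4@3 c3@4, authorship ....

Answer: 2 3 4 3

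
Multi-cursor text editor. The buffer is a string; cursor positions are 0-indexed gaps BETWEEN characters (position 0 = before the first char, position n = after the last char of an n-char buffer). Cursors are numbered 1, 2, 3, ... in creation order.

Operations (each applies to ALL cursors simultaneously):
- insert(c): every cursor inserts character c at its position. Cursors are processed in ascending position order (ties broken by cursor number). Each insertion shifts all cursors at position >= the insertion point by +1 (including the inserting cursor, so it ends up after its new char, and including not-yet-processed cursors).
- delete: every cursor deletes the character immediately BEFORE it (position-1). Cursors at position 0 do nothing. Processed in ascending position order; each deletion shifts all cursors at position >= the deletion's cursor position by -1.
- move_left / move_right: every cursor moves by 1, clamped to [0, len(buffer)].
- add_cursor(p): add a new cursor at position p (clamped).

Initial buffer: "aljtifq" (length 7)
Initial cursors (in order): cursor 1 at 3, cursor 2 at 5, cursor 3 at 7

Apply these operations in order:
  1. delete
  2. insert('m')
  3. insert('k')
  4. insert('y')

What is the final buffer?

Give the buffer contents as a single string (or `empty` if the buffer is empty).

Answer: almkytmkyfmky

Derivation:
After op 1 (delete): buffer="altf" (len 4), cursors c1@2 c2@3 c3@4, authorship ....
After op 2 (insert('m')): buffer="almtmfm" (len 7), cursors c1@3 c2@5 c3@7, authorship ..1.2.3
After op 3 (insert('k')): buffer="almktmkfmk" (len 10), cursors c1@4 c2@7 c3@10, authorship ..11.22.33
After op 4 (insert('y')): buffer="almkytmkyfmky" (len 13), cursors c1@5 c2@9 c3@13, authorship ..111.222.333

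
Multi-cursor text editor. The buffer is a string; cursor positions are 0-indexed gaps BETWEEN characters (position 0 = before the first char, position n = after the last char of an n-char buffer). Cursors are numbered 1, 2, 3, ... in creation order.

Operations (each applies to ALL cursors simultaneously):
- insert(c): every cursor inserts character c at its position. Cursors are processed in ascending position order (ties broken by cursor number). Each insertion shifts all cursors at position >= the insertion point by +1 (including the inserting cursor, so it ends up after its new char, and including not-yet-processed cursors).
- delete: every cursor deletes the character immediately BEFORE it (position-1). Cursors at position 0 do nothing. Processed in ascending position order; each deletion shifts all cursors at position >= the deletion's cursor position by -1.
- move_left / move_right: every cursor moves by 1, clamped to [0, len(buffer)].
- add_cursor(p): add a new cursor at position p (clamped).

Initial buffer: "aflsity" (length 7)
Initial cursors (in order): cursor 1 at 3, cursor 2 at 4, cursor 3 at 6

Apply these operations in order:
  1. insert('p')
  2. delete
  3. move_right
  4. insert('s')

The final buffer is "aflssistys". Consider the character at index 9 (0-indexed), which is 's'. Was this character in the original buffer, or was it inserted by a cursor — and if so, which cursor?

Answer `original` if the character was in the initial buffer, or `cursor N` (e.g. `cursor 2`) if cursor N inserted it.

After op 1 (insert('p')): buffer="aflpspitpy" (len 10), cursors c1@4 c2@6 c3@9, authorship ...1.2..3.
After op 2 (delete): buffer="aflsity" (len 7), cursors c1@3 c2@4 c3@6, authorship .......
After op 3 (move_right): buffer="aflsity" (len 7), cursors c1@4 c2@5 c3@7, authorship .......
After op 4 (insert('s')): buffer="aflssistys" (len 10), cursors c1@5 c2@7 c3@10, authorship ....1.2..3
Authorship (.=original, N=cursor N): . . . . 1 . 2 . . 3
Index 9: author = 3

Answer: cursor 3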